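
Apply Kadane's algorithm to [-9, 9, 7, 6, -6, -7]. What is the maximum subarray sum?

Using Kadane's algorithm on [-9, 9, 7, 6, -6, -7]:

Scanning through the array:
Position 1 (value 9): max_ending_here = 9, max_so_far = 9
Position 2 (value 7): max_ending_here = 16, max_so_far = 16
Position 3 (value 6): max_ending_here = 22, max_so_far = 22
Position 4 (value -6): max_ending_here = 16, max_so_far = 22
Position 5 (value -7): max_ending_here = 9, max_so_far = 22

Maximum subarray: [9, 7, 6]
Maximum sum: 22

The maximum subarray is [9, 7, 6] with sum 22. This subarray runs from index 1 to index 3.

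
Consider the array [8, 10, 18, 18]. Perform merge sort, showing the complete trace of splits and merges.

Merge sort trace:

Split: [8, 10, 18, 18] -> [8, 10] and [18, 18]
  Split: [8, 10] -> [8] and [10]
  Merge: [8] + [10] -> [8, 10]
  Split: [18, 18] -> [18] and [18]
  Merge: [18] + [18] -> [18, 18]
Merge: [8, 10] + [18, 18] -> [8, 10, 18, 18]

Final sorted array: [8, 10, 18, 18]

The merge sort proceeds by recursively splitting the array and merging sorted halves.
After all merges, the sorted array is [8, 10, 18, 18].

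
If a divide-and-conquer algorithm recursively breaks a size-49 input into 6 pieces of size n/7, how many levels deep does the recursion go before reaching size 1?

For divide and conquer with division factor 7:

Problem sizes at each level:
Level 0: 49
Level 1: 7
Level 2: 1

The root is level 0 and the size-1 base case is level 2 (the tree spans levels 0 through 2, i.e. 3 levels counting the root), so the depth is the number of divisions: log_7(49) = 2

The recursion tree depth is log_7(49) = 2. At each level, the problem size is divided by 7, so it takes 2 divisions to reduce to a base case of size 1. The algorithm makes 6 recursive calls at each level.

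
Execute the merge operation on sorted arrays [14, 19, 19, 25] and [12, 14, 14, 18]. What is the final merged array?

Merging process:

Compare 14 vs 12: take 12 from right. Merged: [12]
Compare 14 vs 14: take 14 from left. Merged: [12, 14]
Compare 19 vs 14: take 14 from right. Merged: [12, 14, 14]
Compare 19 vs 14: take 14 from right. Merged: [12, 14, 14, 14]
Compare 19 vs 18: take 18 from right. Merged: [12, 14, 14, 14, 18]
Append remaining from left: [19, 19, 25]. Merged: [12, 14, 14, 14, 18, 19, 19, 25]

Final merged array: [12, 14, 14, 14, 18, 19, 19, 25]
Total comparisons: 5

The merged array is [12, 14, 14, 14, 18, 19, 19, 25], requiring 5 comparisons. The merge step runs in O(n) time where n is the total number of elements.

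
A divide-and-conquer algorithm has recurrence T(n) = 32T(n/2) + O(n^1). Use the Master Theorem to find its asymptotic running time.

Master Theorem for T(n) = 32T(n/2) + O(n^1):

a = 32, b = 2, c = 1
log_b(a) = log_2(32) = 5.0000

Case 1: c = 1 < log_2(32) = 5.0000
T(n) = O(n^(log_2 32)) = O(n^5)

For T(n) = 32T(n/2) + O(n^1): log_2(32) = 5.0000. This is Case 1 of the Master Theorem (c < log_b(a), work dominated by leaves), giving O(n^5).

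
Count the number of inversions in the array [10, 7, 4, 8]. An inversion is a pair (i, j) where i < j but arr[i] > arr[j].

Finding inversions in [10, 7, 4, 8]:

(0, 1): arr[0]=10 > arr[1]=7
(0, 2): arr[0]=10 > arr[2]=4
(0, 3): arr[0]=10 > arr[3]=8
(1, 2): arr[1]=7 > arr[2]=4

Total inversions: 4

The array has 4 inversion(s): (0,1), (0,2), (0,3), (1,2). Each pair (i,j) satisfies i < j and arr[i] > arr[j].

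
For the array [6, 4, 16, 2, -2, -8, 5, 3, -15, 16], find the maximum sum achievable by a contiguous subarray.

Using Kadane's algorithm on [6, 4, 16, 2, -2, -8, 5, 3, -15, 16]:

Scanning through the array:
Position 1 (value 4): max_ending_here = 10, max_so_far = 10
Position 2 (value 16): max_ending_here = 26, max_so_far = 26
Position 3 (value 2): max_ending_here = 28, max_so_far = 28
Position 4 (value -2): max_ending_here = 26, max_so_far = 28
Position 5 (value -8): max_ending_here = 18, max_so_far = 28
Position 6 (value 5): max_ending_here = 23, max_so_far = 28
Position 7 (value 3): max_ending_here = 26, max_so_far = 28
Position 8 (value -15): max_ending_here = 11, max_so_far = 28
Position 9 (value 16): max_ending_here = 27, max_so_far = 28

Maximum subarray: [6, 4, 16, 2]
Maximum sum: 28

The maximum subarray is [6, 4, 16, 2] with sum 28. This subarray runs from index 0 to index 3.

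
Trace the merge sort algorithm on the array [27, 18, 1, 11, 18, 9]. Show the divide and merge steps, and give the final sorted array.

Merge sort trace:

Split: [27, 18, 1, 11, 18, 9] -> [27, 18, 1] and [11, 18, 9]
  Split: [27, 18, 1] -> [27] and [18, 1]
    Split: [18, 1] -> [18] and [1]
    Merge: [18] + [1] -> [1, 18]
  Merge: [27] + [1, 18] -> [1, 18, 27]
  Split: [11, 18, 9] -> [11] and [18, 9]
    Split: [18, 9] -> [18] and [9]
    Merge: [18] + [9] -> [9, 18]
  Merge: [11] + [9, 18] -> [9, 11, 18]
Merge: [1, 18, 27] + [9, 11, 18] -> [1, 9, 11, 18, 18, 27]

Final sorted array: [1, 9, 11, 18, 18, 27]

The merge sort proceeds by recursively splitting the array and merging sorted halves.
After all merges, the sorted array is [1, 9, 11, 18, 18, 27].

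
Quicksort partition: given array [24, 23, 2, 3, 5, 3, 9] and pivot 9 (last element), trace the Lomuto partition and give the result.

Lomuto partition with pivot = 9:

Initial array: [24, 23, 2, 3, 5, 3, 9]

arr[0]=24 > 9: no swap
arr[1]=23 > 9: no swap
arr[2]=2 <= 9: swap with position 0, array becomes [2, 23, 24, 3, 5, 3, 9]
arr[3]=3 <= 9: swap with position 1, array becomes [2, 3, 24, 23, 5, 3, 9]
arr[4]=5 <= 9: swap with position 2, array becomes [2, 3, 5, 23, 24, 3, 9]
arr[5]=3 <= 9: swap with position 3, array becomes [2, 3, 5, 3, 24, 23, 9]

Place pivot at position 4: [2, 3, 5, 3, 9, 23, 24]
Pivot position: 4

After partitioning with pivot 9, the array becomes [2, 3, 5, 3, 9, 23, 24]. The pivot is placed at index 4. All elements to the left of the pivot are <= 9, and all elements to the right are > 9.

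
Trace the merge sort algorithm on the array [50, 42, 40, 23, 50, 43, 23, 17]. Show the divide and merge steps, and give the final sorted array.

Merge sort trace:

Split: [50, 42, 40, 23, 50, 43, 23, 17] -> [50, 42, 40, 23] and [50, 43, 23, 17]
  Split: [50, 42, 40, 23] -> [50, 42] and [40, 23]
    Split: [50, 42] -> [50] and [42]
    Merge: [50] + [42] -> [42, 50]
    Split: [40, 23] -> [40] and [23]
    Merge: [40] + [23] -> [23, 40]
  Merge: [42, 50] + [23, 40] -> [23, 40, 42, 50]
  Split: [50, 43, 23, 17] -> [50, 43] and [23, 17]
    Split: [50, 43] -> [50] and [43]
    Merge: [50] + [43] -> [43, 50]
    Split: [23, 17] -> [23] and [17]
    Merge: [23] + [17] -> [17, 23]
  Merge: [43, 50] + [17, 23] -> [17, 23, 43, 50]
Merge: [23, 40, 42, 50] + [17, 23, 43, 50] -> [17, 23, 23, 40, 42, 43, 50, 50]

Final sorted array: [17, 23, 23, 40, 42, 43, 50, 50]

The merge sort proceeds by recursively splitting the array and merging sorted halves.
After all merges, the sorted array is [17, 23, 23, 40, 42, 43, 50, 50].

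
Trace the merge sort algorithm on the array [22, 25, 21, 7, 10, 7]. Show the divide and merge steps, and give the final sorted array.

Merge sort trace:

Split: [22, 25, 21, 7, 10, 7] -> [22, 25, 21] and [7, 10, 7]
  Split: [22, 25, 21] -> [22] and [25, 21]
    Split: [25, 21] -> [25] and [21]
    Merge: [25] + [21] -> [21, 25]
  Merge: [22] + [21, 25] -> [21, 22, 25]
  Split: [7, 10, 7] -> [7] and [10, 7]
    Split: [10, 7] -> [10] and [7]
    Merge: [10] + [7] -> [7, 10]
  Merge: [7] + [7, 10] -> [7, 7, 10]
Merge: [21, 22, 25] + [7, 7, 10] -> [7, 7, 10, 21, 22, 25]

Final sorted array: [7, 7, 10, 21, 22, 25]

The merge sort proceeds by recursively splitting the array and merging sorted halves.
After all merges, the sorted array is [7, 7, 10, 21, 22, 25].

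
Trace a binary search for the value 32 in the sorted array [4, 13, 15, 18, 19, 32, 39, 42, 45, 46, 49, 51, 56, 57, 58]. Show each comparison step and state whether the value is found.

Binary search for 32 in [4, 13, 15, 18, 19, 32, 39, 42, 45, 46, 49, 51, 56, 57, 58]:

lo=0, hi=14, mid=7, arr[mid]=42 -> 42 > 32, search left half
lo=0, hi=6, mid=3, arr[mid]=18 -> 18 < 32, search right half
lo=4, hi=6, mid=5, arr[mid]=32 -> Found target at index 5!

Binary search finds 32 at index 5 after 3 comparisons. The search repeatedly halves the search space by comparing with the middle element.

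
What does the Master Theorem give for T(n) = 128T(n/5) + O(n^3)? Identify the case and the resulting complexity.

Master Theorem for T(n) = 128T(n/5) + O(n^3):

a = 128, b = 5, c = 3
log_b(a) = log_5(128) = 3.0147

Case 1: c = 3 < log_5(128) = 3.0147
T(n) = O(n^(log_5 128))

For T(n) = 128T(n/5) + O(n^3): log_5(128) = 3.0147. This is Case 1 of the Master Theorem (c < log_b(a), work dominated by leaves), giving O(n^(log_5 128)).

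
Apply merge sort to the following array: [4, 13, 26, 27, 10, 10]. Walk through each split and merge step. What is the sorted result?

Merge sort trace:

Split: [4, 13, 26, 27, 10, 10] -> [4, 13, 26] and [27, 10, 10]
  Split: [4, 13, 26] -> [4] and [13, 26]
    Split: [13, 26] -> [13] and [26]
    Merge: [13] + [26] -> [13, 26]
  Merge: [4] + [13, 26] -> [4, 13, 26]
  Split: [27, 10, 10] -> [27] and [10, 10]
    Split: [10, 10] -> [10] and [10]
    Merge: [10] + [10] -> [10, 10]
  Merge: [27] + [10, 10] -> [10, 10, 27]
Merge: [4, 13, 26] + [10, 10, 27] -> [4, 10, 10, 13, 26, 27]

Final sorted array: [4, 10, 10, 13, 26, 27]

The merge sort proceeds by recursively splitting the array and merging sorted halves.
After all merges, the sorted array is [4, 10, 10, 13, 26, 27].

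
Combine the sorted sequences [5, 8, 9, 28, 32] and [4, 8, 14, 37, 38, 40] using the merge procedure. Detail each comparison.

Merging process:

Compare 5 vs 4: take 4 from right. Merged: [4]
Compare 5 vs 8: take 5 from left. Merged: [4, 5]
Compare 8 vs 8: take 8 from left. Merged: [4, 5, 8]
Compare 9 vs 8: take 8 from right. Merged: [4, 5, 8, 8]
Compare 9 vs 14: take 9 from left. Merged: [4, 5, 8, 8, 9]
Compare 28 vs 14: take 14 from right. Merged: [4, 5, 8, 8, 9, 14]
Compare 28 vs 37: take 28 from left. Merged: [4, 5, 8, 8, 9, 14, 28]
Compare 32 vs 37: take 32 from left. Merged: [4, 5, 8, 8, 9, 14, 28, 32]
Append remaining from right: [37, 38, 40]. Merged: [4, 5, 8, 8, 9, 14, 28, 32, 37, 38, 40]

Final merged array: [4, 5, 8, 8, 9, 14, 28, 32, 37, 38, 40]
Total comparisons: 8

The merged array is [4, 5, 8, 8, 9, 14, 28, 32, 37, 38, 40], requiring 8 comparisons. The merge step runs in O(n) time where n is the total number of elements.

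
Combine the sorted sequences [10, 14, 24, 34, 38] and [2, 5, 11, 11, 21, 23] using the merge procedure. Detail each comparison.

Merging process:

Compare 10 vs 2: take 2 from right. Merged: [2]
Compare 10 vs 5: take 5 from right. Merged: [2, 5]
Compare 10 vs 11: take 10 from left. Merged: [2, 5, 10]
Compare 14 vs 11: take 11 from right. Merged: [2, 5, 10, 11]
Compare 14 vs 11: take 11 from right. Merged: [2, 5, 10, 11, 11]
Compare 14 vs 21: take 14 from left. Merged: [2, 5, 10, 11, 11, 14]
Compare 24 vs 21: take 21 from right. Merged: [2, 5, 10, 11, 11, 14, 21]
Compare 24 vs 23: take 23 from right. Merged: [2, 5, 10, 11, 11, 14, 21, 23]
Append remaining from left: [24, 34, 38]. Merged: [2, 5, 10, 11, 11, 14, 21, 23, 24, 34, 38]

Final merged array: [2, 5, 10, 11, 11, 14, 21, 23, 24, 34, 38]
Total comparisons: 8

The merged array is [2, 5, 10, 11, 11, 14, 21, 23, 24, 34, 38], requiring 8 comparisons. The merge step runs in O(n) time where n is the total number of elements.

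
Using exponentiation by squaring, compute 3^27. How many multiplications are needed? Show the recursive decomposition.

Computing 3^27 by squaring (build up from 3^1; each line after the first costs one multiplication):

3^1 = 3
3^2 = (3^1)^2 = 3^2 = 9
3^3 = 3 * 3^2 = 3 * 9 = 27
3^6 = (3^3)^2 = 27^2 = 729
3^12 = (3^6)^2 = 729^2 = 531441
3^13 = 3 * 3^12 = 3 * 531441 = 1594323
3^26 = (3^13)^2 = 1594323^2 = 2541865828329
3^27 = 3 * 3^26 = 3 * 2541865828329 = 7625597484987

Result: 7625597484987
Multiplications needed: 7 (7 lines after 3^1)

3^27 = 7625597484987. Using exponentiation by squaring, this requires 7 multiplications. The key idea: if the exponent is even, square the half-power; if odd, multiply by the base once.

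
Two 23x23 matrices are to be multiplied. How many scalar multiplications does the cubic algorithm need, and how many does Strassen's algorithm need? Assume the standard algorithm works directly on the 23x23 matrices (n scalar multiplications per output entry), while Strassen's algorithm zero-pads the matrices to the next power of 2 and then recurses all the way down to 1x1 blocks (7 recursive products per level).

Matrix multiplication for 23x23 matrices:

Strassen's algorithm requires power-of-2 dimensions. Pad 23x23 to 32x32 (next power of 2).

Standard algorithm: 23^3 = 12167 multiplications
Strassen's algorithm: 7^(log2(32)) = 7^5 = 16807 multiplications
Difference: 12167 - 16807 = -4640 (Strassen uses MORE here due to padding overhead — for small or just-over-power-of-2 n, padding can outweigh the per-level savings)

Standard: 12167 multiplications (23^3). Strassen: 16807 multiplications (7^5, after padding to 32x32). Strassen reduces 8 recursive multiplications to 7 at each level.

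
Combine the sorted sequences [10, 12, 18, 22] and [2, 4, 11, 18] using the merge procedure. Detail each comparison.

Merging process:

Compare 10 vs 2: take 2 from right. Merged: [2]
Compare 10 vs 4: take 4 from right. Merged: [2, 4]
Compare 10 vs 11: take 10 from left. Merged: [2, 4, 10]
Compare 12 vs 11: take 11 from right. Merged: [2, 4, 10, 11]
Compare 12 vs 18: take 12 from left. Merged: [2, 4, 10, 11, 12]
Compare 18 vs 18: take 18 from left. Merged: [2, 4, 10, 11, 12, 18]
Compare 22 vs 18: take 18 from right. Merged: [2, 4, 10, 11, 12, 18, 18]
Append remaining from left: [22]. Merged: [2, 4, 10, 11, 12, 18, 18, 22]

Final merged array: [2, 4, 10, 11, 12, 18, 18, 22]
Total comparisons: 7

The merged array is [2, 4, 10, 11, 12, 18, 18, 22], requiring 7 comparisons. The merge step runs in O(n) time where n is the total number of elements.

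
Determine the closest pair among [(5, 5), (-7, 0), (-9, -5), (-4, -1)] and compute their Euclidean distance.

Computing all pairwise distances among 4 points:

d((5, 5), (-7, 0)) = 13.0
d((5, 5), (-9, -5)) = 17.2047
d((5, 5), (-4, -1)) = 10.8167
d((-7, 0), (-9, -5)) = 5.3852
d((-7, 0), (-4, -1)) = 3.1623 <-- minimum
d((-9, -5), (-4, -1)) = 6.4031

Closest pair: (-7, 0) and (-4, -1) with distance 3.1623

The closest pair is (-7, 0) and (-4, -1) with Euclidean distance 3.1623. For 4 points, brute-force pairwise comparison is shown above. For large n, the divide-and-conquer algorithm (sort by x, recurse on halves, check the dividing strip) achieves O(n log n).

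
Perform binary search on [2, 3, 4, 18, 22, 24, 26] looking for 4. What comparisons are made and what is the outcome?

Binary search for 4 in [2, 3, 4, 18, 22, 24, 26]:

lo=0, hi=6, mid=3, arr[mid]=18 -> 18 > 4, search left half
lo=0, hi=2, mid=1, arr[mid]=3 -> 3 < 4, search right half
lo=2, hi=2, mid=2, arr[mid]=4 -> Found target at index 2!

Binary search finds 4 at index 2 after 3 comparisons. The search repeatedly halves the search space by comparing with the middle element.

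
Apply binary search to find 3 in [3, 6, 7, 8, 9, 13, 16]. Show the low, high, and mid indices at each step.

Binary search for 3 in [3, 6, 7, 8, 9, 13, 16]:

lo=0, hi=6, mid=3, arr[mid]=8 -> 8 > 3, search left half
lo=0, hi=2, mid=1, arr[mid]=6 -> 6 > 3, search left half
lo=0, hi=0, mid=0, arr[mid]=3 -> Found target at index 0!

Binary search finds 3 at index 0 after 3 comparisons. The search repeatedly halves the search space by comparing with the middle element.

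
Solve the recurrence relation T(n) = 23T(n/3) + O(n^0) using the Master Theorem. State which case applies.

Master Theorem for T(n) = 23T(n/3) + O(n^0):

a = 23, b = 3, c = 0
log_b(a) = log_3(23) = 2.8540

Case 1: c = 0 < log_3(23) = 2.8540
T(n) = O(n^(log_3 23))

For T(n) = 23T(n/3) + O(n^0): log_3(23) = 2.8540. This is Case 1 of the Master Theorem (c < log_b(a), work dominated by leaves), giving O(n^(log_3 23)).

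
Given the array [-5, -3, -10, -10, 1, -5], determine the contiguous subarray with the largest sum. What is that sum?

Using Kadane's algorithm on [-5, -3, -10, -10, 1, -5]:

Scanning through the array:
Position 1 (value -3): max_ending_here = -3, max_so_far = -3
Position 2 (value -10): max_ending_here = -10, max_so_far = -3
Position 3 (value -10): max_ending_here = -10, max_so_far = -3
Position 4 (value 1): max_ending_here = 1, max_so_far = 1
Position 5 (value -5): max_ending_here = -4, max_so_far = 1

Maximum subarray: [1]
Maximum sum: 1

The maximum subarray is [1] with sum 1. This subarray runs from index 4 to index 4.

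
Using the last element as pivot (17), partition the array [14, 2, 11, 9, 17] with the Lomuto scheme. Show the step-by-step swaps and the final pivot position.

Lomuto partition with pivot = 17:

Initial array: [14, 2, 11, 9, 17]

arr[0]=14 <= 17: swap with position 0, array becomes [14, 2, 11, 9, 17]
arr[1]=2 <= 17: swap with position 1, array becomes [14, 2, 11, 9, 17]
arr[2]=11 <= 17: swap with position 2, array becomes [14, 2, 11, 9, 17]
arr[3]=9 <= 17: swap with position 3, array becomes [14, 2, 11, 9, 17]

Place pivot at position 4: [14, 2, 11, 9, 17]
Pivot position: 4

After partitioning with pivot 17, the array becomes [14, 2, 11, 9, 17]. The pivot is placed at index 4. All elements to the left of the pivot are <= 17, and all elements to the right are > 17.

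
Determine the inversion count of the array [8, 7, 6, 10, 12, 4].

Finding inversions in [8, 7, 6, 10, 12, 4]:

(0, 1): arr[0]=8 > arr[1]=7
(0, 2): arr[0]=8 > arr[2]=6
(0, 5): arr[0]=8 > arr[5]=4
(1, 2): arr[1]=7 > arr[2]=6
(1, 5): arr[1]=7 > arr[5]=4
(2, 5): arr[2]=6 > arr[5]=4
(3, 5): arr[3]=10 > arr[5]=4
(4, 5): arr[4]=12 > arr[5]=4

Total inversions: 8

The array has 8 inversion(s): (0,1), (0,2), (0,5), (1,2), (1,5), (2,5), (3,5), (4,5). Each pair (i,j) satisfies i < j and arr[i] > arr[j].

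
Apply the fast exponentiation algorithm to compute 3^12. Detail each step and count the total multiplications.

Computing 3^12 by squaring (build up from 3^1; each line after the first costs one multiplication):

3^1 = 3
3^2 = (3^1)^2 = 3^2 = 9
3^3 = 3 * 3^2 = 3 * 9 = 27
3^6 = (3^3)^2 = 27^2 = 729
3^12 = (3^6)^2 = 729^2 = 531441

Result: 531441
Multiplications needed: 4 (4 lines after 3^1)

3^12 = 531441. Using exponentiation by squaring, this requires 4 multiplications. The key idea: if the exponent is even, square the half-power; if odd, multiply by the base once.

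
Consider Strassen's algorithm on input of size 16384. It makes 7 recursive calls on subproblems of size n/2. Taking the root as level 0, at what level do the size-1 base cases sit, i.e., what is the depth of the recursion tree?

For divide and conquer with division factor 2:

Problem sizes at each level:
Level 0: 16384
Level 1: 8192
Level 2: 4096
Level 3: 2048
Level 4: 1024
Level 5: 512
Level 6: 256
Level 7: 128
Level 8: 64
Level 9: 32
Level 10: 16
Level 11: 8
Level 12: 4
Level 13: 2
Level 14: 1

The root is level 0 and the size-1 base case is level 14 (the tree spans levels 0 through 14, i.e. 15 levels counting the root), so the depth is the number of divisions: log_2(16384) = 14

The recursion tree depth is log_2(16384) = 14. At each level, the problem size is divided by 2, so it takes 14 divisions to reduce to a base case of size 1. The algorithm makes 7 recursive calls at each level.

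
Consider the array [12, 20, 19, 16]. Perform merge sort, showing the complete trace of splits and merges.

Merge sort trace:

Split: [12, 20, 19, 16] -> [12, 20] and [19, 16]
  Split: [12, 20] -> [12] and [20]
  Merge: [12] + [20] -> [12, 20]
  Split: [19, 16] -> [19] and [16]
  Merge: [19] + [16] -> [16, 19]
Merge: [12, 20] + [16, 19] -> [12, 16, 19, 20]

Final sorted array: [12, 16, 19, 20]

The merge sort proceeds by recursively splitting the array and merging sorted halves.
After all merges, the sorted array is [12, 16, 19, 20].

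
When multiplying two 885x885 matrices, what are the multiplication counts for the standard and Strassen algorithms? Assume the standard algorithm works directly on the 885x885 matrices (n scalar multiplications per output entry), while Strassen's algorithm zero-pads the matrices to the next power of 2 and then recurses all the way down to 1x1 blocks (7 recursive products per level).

Matrix multiplication for 885x885 matrices:

Strassen's algorithm requires power-of-2 dimensions. Pad 885x885 to 1024x1024 (next power of 2).

Standard algorithm: 885^3 = 693154125 multiplications
Strassen's algorithm: 7^(log2(1024)) = 7^10 = 282475249 multiplications
Savings: 693154125 - 282475249 = 410678876 multiplications

Standard: 693154125 multiplications (885^3). Strassen: 282475249 multiplications (7^10, after padding to 1024x1024). Strassen reduces 8 recursive multiplications to 7 at each level.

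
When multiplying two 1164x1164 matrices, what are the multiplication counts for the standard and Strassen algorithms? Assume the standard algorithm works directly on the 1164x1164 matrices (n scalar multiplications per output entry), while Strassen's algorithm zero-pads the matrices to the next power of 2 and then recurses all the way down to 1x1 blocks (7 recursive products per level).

Matrix multiplication for 1164x1164 matrices:

Strassen's algorithm requires power-of-2 dimensions. Pad 1164x1164 to 2048x2048 (next power of 2).

Standard algorithm: 1164^3 = 1577098944 multiplications
Strassen's algorithm: 7^(log2(2048)) = 7^11 = 1977326743 multiplications
Difference: 1577098944 - 1977326743 = -400227799 (Strassen uses MORE here due to padding overhead — for small or just-over-power-of-2 n, padding can outweigh the per-level savings)

Standard: 1577098944 multiplications (1164^3). Strassen: 1977326743 multiplications (7^11, after padding to 2048x2048). Strassen reduces 8 recursive multiplications to 7 at each level.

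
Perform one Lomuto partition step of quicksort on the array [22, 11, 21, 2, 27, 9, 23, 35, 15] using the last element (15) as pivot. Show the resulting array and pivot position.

Lomuto partition with pivot = 15:

Initial array: [22, 11, 21, 2, 27, 9, 23, 35, 15]

arr[0]=22 > 15: no swap
arr[1]=11 <= 15: swap with position 0, array becomes [11, 22, 21, 2, 27, 9, 23, 35, 15]
arr[2]=21 > 15: no swap
arr[3]=2 <= 15: swap with position 1, array becomes [11, 2, 21, 22, 27, 9, 23, 35, 15]
arr[4]=27 > 15: no swap
arr[5]=9 <= 15: swap with position 2, array becomes [11, 2, 9, 22, 27, 21, 23, 35, 15]
arr[6]=23 > 15: no swap
arr[7]=35 > 15: no swap

Place pivot at position 3: [11, 2, 9, 15, 27, 21, 23, 35, 22]
Pivot position: 3

After partitioning with pivot 15, the array becomes [11, 2, 9, 15, 27, 21, 23, 35, 22]. The pivot is placed at index 3. All elements to the left of the pivot are <= 15, and all elements to the right are > 15.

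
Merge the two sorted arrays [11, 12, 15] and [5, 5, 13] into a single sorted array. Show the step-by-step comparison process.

Merging process:

Compare 11 vs 5: take 5 from right. Merged: [5]
Compare 11 vs 5: take 5 from right. Merged: [5, 5]
Compare 11 vs 13: take 11 from left. Merged: [5, 5, 11]
Compare 12 vs 13: take 12 from left. Merged: [5, 5, 11, 12]
Compare 15 vs 13: take 13 from right. Merged: [5, 5, 11, 12, 13]
Append remaining from left: [15]. Merged: [5, 5, 11, 12, 13, 15]

Final merged array: [5, 5, 11, 12, 13, 15]
Total comparisons: 5

The merged array is [5, 5, 11, 12, 13, 15], requiring 5 comparisons. The merge step runs in O(n) time where n is the total number of elements.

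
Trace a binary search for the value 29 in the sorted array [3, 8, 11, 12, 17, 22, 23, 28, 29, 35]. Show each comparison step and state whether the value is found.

Binary search for 29 in [3, 8, 11, 12, 17, 22, 23, 28, 29, 35]:

lo=0, hi=9, mid=4, arr[mid]=17 -> 17 < 29, search right half
lo=5, hi=9, mid=7, arr[mid]=28 -> 28 < 29, search right half
lo=8, hi=9, mid=8, arr[mid]=29 -> Found target at index 8!

Binary search finds 29 at index 8 after 3 comparisons. The search repeatedly halves the search space by comparing with the middle element.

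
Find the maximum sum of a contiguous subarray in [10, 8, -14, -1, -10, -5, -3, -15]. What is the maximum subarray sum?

Using Kadane's algorithm on [10, 8, -14, -1, -10, -5, -3, -15]:

Scanning through the array:
Position 1 (value 8): max_ending_here = 18, max_so_far = 18
Position 2 (value -14): max_ending_here = 4, max_so_far = 18
Position 3 (value -1): max_ending_here = 3, max_so_far = 18
Position 4 (value -10): max_ending_here = -7, max_so_far = 18
Position 5 (value -5): max_ending_here = -5, max_so_far = 18
Position 6 (value -3): max_ending_here = -3, max_so_far = 18
Position 7 (value -15): max_ending_here = -15, max_so_far = 18

Maximum subarray: [10, 8]
Maximum sum: 18

The maximum subarray is [10, 8] with sum 18. This subarray runs from index 0 to index 1.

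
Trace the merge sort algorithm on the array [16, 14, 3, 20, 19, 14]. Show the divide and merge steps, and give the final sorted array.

Merge sort trace:

Split: [16, 14, 3, 20, 19, 14] -> [16, 14, 3] and [20, 19, 14]
  Split: [16, 14, 3] -> [16] and [14, 3]
    Split: [14, 3] -> [14] and [3]
    Merge: [14] + [3] -> [3, 14]
  Merge: [16] + [3, 14] -> [3, 14, 16]
  Split: [20, 19, 14] -> [20] and [19, 14]
    Split: [19, 14] -> [19] and [14]
    Merge: [19] + [14] -> [14, 19]
  Merge: [20] + [14, 19] -> [14, 19, 20]
Merge: [3, 14, 16] + [14, 19, 20] -> [3, 14, 14, 16, 19, 20]

Final sorted array: [3, 14, 14, 16, 19, 20]

The merge sort proceeds by recursively splitting the array and merging sorted halves.
After all merges, the sorted array is [3, 14, 14, 16, 19, 20].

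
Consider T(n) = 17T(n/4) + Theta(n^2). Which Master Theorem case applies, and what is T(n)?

Master Theorem for T(n) = 17T(n/4) + O(n^2):

a = 17, b = 4, c = 2
log_b(a) = log_4(17) = 2.0437

Case 1: c = 2 < log_4(17) = 2.0437
T(n) = O(n^(log_4 17))

For T(n) = 17T(n/4) + O(n^2): log_4(17) = 2.0437. This is Case 1 of the Master Theorem (c < log_b(a), work dominated by leaves), giving O(n^(log_4 17)).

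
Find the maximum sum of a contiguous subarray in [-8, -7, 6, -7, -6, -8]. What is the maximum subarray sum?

Using Kadane's algorithm on [-8, -7, 6, -7, -6, -8]:

Scanning through the array:
Position 1 (value -7): max_ending_here = -7, max_so_far = -7
Position 2 (value 6): max_ending_here = 6, max_so_far = 6
Position 3 (value -7): max_ending_here = -1, max_so_far = 6
Position 4 (value -6): max_ending_here = -6, max_so_far = 6
Position 5 (value -8): max_ending_here = -8, max_so_far = 6

Maximum subarray: [6]
Maximum sum: 6

The maximum subarray is [6] with sum 6. This subarray runs from index 2 to index 2.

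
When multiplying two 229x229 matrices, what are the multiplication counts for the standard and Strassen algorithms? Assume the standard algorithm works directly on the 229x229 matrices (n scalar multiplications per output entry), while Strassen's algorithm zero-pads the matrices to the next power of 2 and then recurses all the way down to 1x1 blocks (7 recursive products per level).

Matrix multiplication for 229x229 matrices:

Strassen's algorithm requires power-of-2 dimensions. Pad 229x229 to 256x256 (next power of 2).

Standard algorithm: 229^3 = 12008989 multiplications
Strassen's algorithm: 7^(log2(256)) = 7^8 = 5764801 multiplications
Savings: 12008989 - 5764801 = 6244188 multiplications

Standard: 12008989 multiplications (229^3). Strassen: 5764801 multiplications (7^8, after padding to 256x256). Strassen reduces 8 recursive multiplications to 7 at each level.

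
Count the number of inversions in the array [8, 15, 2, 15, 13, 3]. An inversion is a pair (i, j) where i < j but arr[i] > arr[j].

Finding inversions in [8, 15, 2, 15, 13, 3]:

(0, 2): arr[0]=8 > arr[2]=2
(0, 5): arr[0]=8 > arr[5]=3
(1, 2): arr[1]=15 > arr[2]=2
(1, 4): arr[1]=15 > arr[4]=13
(1, 5): arr[1]=15 > arr[5]=3
(3, 4): arr[3]=15 > arr[4]=13
(3, 5): arr[3]=15 > arr[5]=3
(4, 5): arr[4]=13 > arr[5]=3

Total inversions: 8

The array has 8 inversion(s): (0,2), (0,5), (1,2), (1,4), (1,5), (3,4), (3,5), (4,5). Each pair (i,j) satisfies i < j and arr[i] > arr[j].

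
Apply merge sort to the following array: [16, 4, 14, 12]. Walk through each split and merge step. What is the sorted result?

Merge sort trace:

Split: [16, 4, 14, 12] -> [16, 4] and [14, 12]
  Split: [16, 4] -> [16] and [4]
  Merge: [16] + [4] -> [4, 16]
  Split: [14, 12] -> [14] and [12]
  Merge: [14] + [12] -> [12, 14]
Merge: [4, 16] + [12, 14] -> [4, 12, 14, 16]

Final sorted array: [4, 12, 14, 16]

The merge sort proceeds by recursively splitting the array and merging sorted halves.
After all merges, the sorted array is [4, 12, 14, 16].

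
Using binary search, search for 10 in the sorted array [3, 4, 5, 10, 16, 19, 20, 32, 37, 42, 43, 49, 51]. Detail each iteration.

Binary search for 10 in [3, 4, 5, 10, 16, 19, 20, 32, 37, 42, 43, 49, 51]:

lo=0, hi=12, mid=6, arr[mid]=20 -> 20 > 10, search left half
lo=0, hi=5, mid=2, arr[mid]=5 -> 5 < 10, search right half
lo=3, hi=5, mid=4, arr[mid]=16 -> 16 > 10, search left half
lo=3, hi=3, mid=3, arr[mid]=10 -> Found target at index 3!

Binary search finds 10 at index 3 after 4 comparisons. The search repeatedly halves the search space by comparing with the middle element.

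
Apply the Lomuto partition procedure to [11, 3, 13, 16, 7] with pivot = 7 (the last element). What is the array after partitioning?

Lomuto partition with pivot = 7:

Initial array: [11, 3, 13, 16, 7]

arr[0]=11 > 7: no swap
arr[1]=3 <= 7: swap with position 0, array becomes [3, 11, 13, 16, 7]
arr[2]=13 > 7: no swap
arr[3]=16 > 7: no swap

Place pivot at position 1: [3, 7, 13, 16, 11]
Pivot position: 1

After partitioning with pivot 7, the array becomes [3, 7, 13, 16, 11]. The pivot is placed at index 1. All elements to the left of the pivot are <= 7, and all elements to the right are > 7.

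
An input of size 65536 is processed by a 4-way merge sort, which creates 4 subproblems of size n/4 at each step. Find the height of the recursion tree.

For divide and conquer with division factor 4:

Problem sizes at each level:
Level 0: 65536
Level 1: 16384
Level 2: 4096
Level 3: 1024
Level 4: 256
Level 5: 64
Level 6: 16
Level 7: 4
Level 8: 1

The root is level 0 and the size-1 base case is level 8 (the tree spans levels 0 through 8, i.e. 9 levels counting the root), so the depth is the number of divisions: log_4(65536) = 8

The recursion tree depth is log_4(65536) = 8. At each level, the problem size is divided by 4, so it takes 8 divisions to reduce to a base case of size 1. The algorithm makes 4 recursive calls at each level.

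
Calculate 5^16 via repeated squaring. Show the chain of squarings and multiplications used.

Computing 5^16 by squaring (build up from 5^1; each line after the first costs one multiplication):

5^1 = 5
5^2 = (5^1)^2 = 5^2 = 25
5^4 = (5^2)^2 = 25^2 = 625
5^8 = (5^4)^2 = 625^2 = 390625
5^16 = (5^8)^2 = 390625^2 = 152587890625

Result: 152587890625
Multiplications needed: 4 (4 lines after 5^1)

5^16 = 152587890625. Using exponentiation by squaring, this requires 4 multiplications. The key idea: if the exponent is even, square the half-power; if odd, multiply by the base once.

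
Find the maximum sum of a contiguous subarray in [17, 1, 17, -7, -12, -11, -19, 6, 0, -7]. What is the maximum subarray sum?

Using Kadane's algorithm on [17, 1, 17, -7, -12, -11, -19, 6, 0, -7]:

Scanning through the array:
Position 1 (value 1): max_ending_here = 18, max_so_far = 18
Position 2 (value 17): max_ending_here = 35, max_so_far = 35
Position 3 (value -7): max_ending_here = 28, max_so_far = 35
Position 4 (value -12): max_ending_here = 16, max_so_far = 35
Position 5 (value -11): max_ending_here = 5, max_so_far = 35
Position 6 (value -19): max_ending_here = -14, max_so_far = 35
Position 7 (value 6): max_ending_here = 6, max_so_far = 35
Position 8 (value 0): max_ending_here = 6, max_so_far = 35
Position 9 (value -7): max_ending_here = -1, max_so_far = 35

Maximum subarray: [17, 1, 17]
Maximum sum: 35

The maximum subarray is [17, 1, 17] with sum 35. This subarray runs from index 0 to index 2.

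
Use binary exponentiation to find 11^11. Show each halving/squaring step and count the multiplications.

Computing 11^11 by squaring (build up from 11^1; each line after the first costs one multiplication):

11^1 = 11
11^2 = (11^1)^2 = 11^2 = 121
11^4 = (11^2)^2 = 121^2 = 14641
11^5 = 11 * 11^4 = 11 * 14641 = 161051
11^10 = (11^5)^2 = 161051^2 = 25937424601
11^11 = 11 * 11^10 = 11 * 25937424601 = 285311670611

Result: 285311670611
Multiplications needed: 5 (5 lines after 11^1)

11^11 = 285311670611. Using exponentiation by squaring, this requires 5 multiplications. The key idea: if the exponent is even, square the half-power; if odd, multiply by the base once.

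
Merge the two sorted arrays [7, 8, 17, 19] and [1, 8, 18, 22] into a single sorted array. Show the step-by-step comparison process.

Merging process:

Compare 7 vs 1: take 1 from right. Merged: [1]
Compare 7 vs 8: take 7 from left. Merged: [1, 7]
Compare 8 vs 8: take 8 from left. Merged: [1, 7, 8]
Compare 17 vs 8: take 8 from right. Merged: [1, 7, 8, 8]
Compare 17 vs 18: take 17 from left. Merged: [1, 7, 8, 8, 17]
Compare 19 vs 18: take 18 from right. Merged: [1, 7, 8, 8, 17, 18]
Compare 19 vs 22: take 19 from left. Merged: [1, 7, 8, 8, 17, 18, 19]
Append remaining from right: [22]. Merged: [1, 7, 8, 8, 17, 18, 19, 22]

Final merged array: [1, 7, 8, 8, 17, 18, 19, 22]
Total comparisons: 7

The merged array is [1, 7, 8, 8, 17, 18, 19, 22], requiring 7 comparisons. The merge step runs in O(n) time where n is the total number of elements.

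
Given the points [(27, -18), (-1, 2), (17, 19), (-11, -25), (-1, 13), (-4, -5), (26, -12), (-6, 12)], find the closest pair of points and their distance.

Computing all pairwise distances among 8 points:

d((27, -18), (-1, 2)) = 34.4093
d((27, -18), (17, 19)) = 38.3275
d((27, -18), (-11, -25)) = 38.6394
d((27, -18), (-1, 13)) = 41.7732
d((27, -18), (-4, -5)) = 33.6155
d((27, -18), (26, -12)) = 6.0828
d((27, -18), (-6, 12)) = 44.5982
d((-1, 2), (17, 19)) = 24.7588
d((-1, 2), (-11, -25)) = 28.7924
d((-1, 2), (-1, 13)) = 11.0
d((-1, 2), (-4, -5)) = 7.6158
d((-1, 2), (26, -12)) = 30.4138
d((-1, 2), (-6, 12)) = 11.1803
d((17, 19), (-11, -25)) = 52.1536
d((17, 19), (-1, 13)) = 18.9737
d((17, 19), (-4, -5)) = 31.8904
d((17, 19), (26, -12)) = 32.28
d((17, 19), (-6, 12)) = 24.0416
d((-11, -25), (-1, 13)) = 39.2938
d((-11, -25), (-4, -5)) = 21.1896
d((-11, -25), (26, -12)) = 39.2173
d((-11, -25), (-6, 12)) = 37.3363
d((-1, 13), (-4, -5)) = 18.2483
d((-1, 13), (26, -12)) = 36.7967
d((-1, 13), (-6, 12)) = 5.099 <-- minimum
d((-4, -5), (26, -12)) = 30.8058
d((-4, -5), (-6, 12)) = 17.1172
d((26, -12), (-6, 12)) = 40.0

Closest pair: (-1, 13) and (-6, 12) with distance 5.099

The closest pair is (-1, 13) and (-6, 12) with Euclidean distance 5.099. For 8 points, brute-force pairwise comparison is shown above. For large n, the divide-and-conquer algorithm (sort by x, recurse on halves, check the dividing strip) achieves O(n log n).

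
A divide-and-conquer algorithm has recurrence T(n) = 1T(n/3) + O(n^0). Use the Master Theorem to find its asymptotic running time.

Master Theorem for T(n) = 1T(n/3) + O(n^0):

a = 1, b = 3, c = 0
log_b(a) = log_3(1) = 0.0000

Case 2: c = 0 = log_3(1) = 0.0000
T(n) = O(n^0 log n) = O(log n)

For T(n) = 1T(n/3) + O(n^0): log_3(1) = 0.0000. This is Case 2 of the Master Theorem (c = log_b(a), equal work at all levels), giving O(log n).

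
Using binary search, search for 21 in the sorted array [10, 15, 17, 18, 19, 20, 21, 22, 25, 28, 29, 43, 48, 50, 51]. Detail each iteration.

Binary search for 21 in [10, 15, 17, 18, 19, 20, 21, 22, 25, 28, 29, 43, 48, 50, 51]:

lo=0, hi=14, mid=7, arr[mid]=22 -> 22 > 21, search left half
lo=0, hi=6, mid=3, arr[mid]=18 -> 18 < 21, search right half
lo=4, hi=6, mid=5, arr[mid]=20 -> 20 < 21, search right half
lo=6, hi=6, mid=6, arr[mid]=21 -> Found target at index 6!

Binary search finds 21 at index 6 after 4 comparisons. The search repeatedly halves the search space by comparing with the middle element.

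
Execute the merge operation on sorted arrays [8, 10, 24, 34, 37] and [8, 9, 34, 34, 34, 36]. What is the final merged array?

Merging process:

Compare 8 vs 8: take 8 from left. Merged: [8]
Compare 10 vs 8: take 8 from right. Merged: [8, 8]
Compare 10 vs 9: take 9 from right. Merged: [8, 8, 9]
Compare 10 vs 34: take 10 from left. Merged: [8, 8, 9, 10]
Compare 24 vs 34: take 24 from left. Merged: [8, 8, 9, 10, 24]
Compare 34 vs 34: take 34 from left. Merged: [8, 8, 9, 10, 24, 34]
Compare 37 vs 34: take 34 from right. Merged: [8, 8, 9, 10, 24, 34, 34]
Compare 37 vs 34: take 34 from right. Merged: [8, 8, 9, 10, 24, 34, 34, 34]
Compare 37 vs 34: take 34 from right. Merged: [8, 8, 9, 10, 24, 34, 34, 34, 34]
Compare 37 vs 36: take 36 from right. Merged: [8, 8, 9, 10, 24, 34, 34, 34, 34, 36]
Append remaining from left: [37]. Merged: [8, 8, 9, 10, 24, 34, 34, 34, 34, 36, 37]

Final merged array: [8, 8, 9, 10, 24, 34, 34, 34, 34, 36, 37]
Total comparisons: 10

The merged array is [8, 8, 9, 10, 24, 34, 34, 34, 34, 36, 37], requiring 10 comparisons. The merge step runs in O(n) time where n is the total number of elements.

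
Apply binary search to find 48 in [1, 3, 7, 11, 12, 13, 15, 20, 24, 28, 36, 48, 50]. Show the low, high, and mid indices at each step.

Binary search for 48 in [1, 3, 7, 11, 12, 13, 15, 20, 24, 28, 36, 48, 50]:

lo=0, hi=12, mid=6, arr[mid]=15 -> 15 < 48, search right half
lo=7, hi=12, mid=9, arr[mid]=28 -> 28 < 48, search right half
lo=10, hi=12, mid=11, arr[mid]=48 -> Found target at index 11!

Binary search finds 48 at index 11 after 3 comparisons. The search repeatedly halves the search space by comparing with the middle element.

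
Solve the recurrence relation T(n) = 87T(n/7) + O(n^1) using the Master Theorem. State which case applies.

Master Theorem for T(n) = 87T(n/7) + O(n^1):

a = 87, b = 7, c = 1
log_b(a) = log_7(87) = 2.2950

Case 1: c = 1 < log_7(87) = 2.2950
T(n) = O(n^(log_7 87))

For T(n) = 87T(n/7) + O(n^1): log_7(87) = 2.2950. This is Case 1 of the Master Theorem (c < log_b(a), work dominated by leaves), giving O(n^(log_7 87)).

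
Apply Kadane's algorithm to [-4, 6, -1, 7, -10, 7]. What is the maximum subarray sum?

Using Kadane's algorithm on [-4, 6, -1, 7, -10, 7]:

Scanning through the array:
Position 1 (value 6): max_ending_here = 6, max_so_far = 6
Position 2 (value -1): max_ending_here = 5, max_so_far = 6
Position 3 (value 7): max_ending_here = 12, max_so_far = 12
Position 4 (value -10): max_ending_here = 2, max_so_far = 12
Position 5 (value 7): max_ending_here = 9, max_so_far = 12

Maximum subarray: [6, -1, 7]
Maximum sum: 12

The maximum subarray is [6, -1, 7] with sum 12. This subarray runs from index 1 to index 3.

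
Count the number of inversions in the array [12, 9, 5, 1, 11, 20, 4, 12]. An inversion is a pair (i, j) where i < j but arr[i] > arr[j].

Finding inversions in [12, 9, 5, 1, 11, 20, 4, 12]:

(0, 1): arr[0]=12 > arr[1]=9
(0, 2): arr[0]=12 > arr[2]=5
(0, 3): arr[0]=12 > arr[3]=1
(0, 4): arr[0]=12 > arr[4]=11
(0, 6): arr[0]=12 > arr[6]=4
(1, 2): arr[1]=9 > arr[2]=5
(1, 3): arr[1]=9 > arr[3]=1
(1, 6): arr[1]=9 > arr[6]=4
(2, 3): arr[2]=5 > arr[3]=1
(2, 6): arr[2]=5 > arr[6]=4
(4, 6): arr[4]=11 > arr[6]=4
(5, 6): arr[5]=20 > arr[6]=4
(5, 7): arr[5]=20 > arr[7]=12

Total inversions: 13

The array has 13 inversion(s): (0,1), (0,2), (0,3), (0,4), (0,6), (1,2), (1,3), (1,6), (2,3), (2,6), (4,6), (5,6), (5,7). Each pair (i,j) satisfies i < j and arr[i] > arr[j].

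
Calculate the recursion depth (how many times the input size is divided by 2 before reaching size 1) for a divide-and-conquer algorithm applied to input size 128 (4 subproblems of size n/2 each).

For divide and conquer with division factor 2:

Problem sizes at each level:
Level 0: 128
Level 1: 64
Level 2: 32
Level 3: 16
Level 4: 8
Level 5: 4
Level 6: 2
Level 7: 1

The root is level 0 and the size-1 base case is level 7 (the tree spans levels 0 through 7, i.e. 8 levels counting the root), so the depth is the number of divisions: log_2(128) = 7

The recursion tree depth is log_2(128) = 7. At each level, the problem size is divided by 2, so it takes 7 divisions to reduce to a base case of size 1. The algorithm makes 4 recursive calls at each level.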